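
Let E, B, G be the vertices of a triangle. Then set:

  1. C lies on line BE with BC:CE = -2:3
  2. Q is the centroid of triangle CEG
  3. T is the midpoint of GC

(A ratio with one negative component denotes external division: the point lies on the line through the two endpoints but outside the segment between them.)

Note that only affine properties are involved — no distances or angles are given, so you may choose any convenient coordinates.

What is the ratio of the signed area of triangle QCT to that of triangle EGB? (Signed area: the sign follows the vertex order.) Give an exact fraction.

[QCT]:[EGB] = -1/2

Assign E = (0, 0), B = (1, 0), G = (0, 1) — the answer is frame-independent, so this choice is without loss of generality.
1. C lies on line BE with BC:CE = -2:3 ⇒ C = (3, 0)
2. Q is the centroid of triangle CEG ⇒ Q = (1, 1/3)
3. T is the midpoint of GC ⇒ T = (3/2, 1/2)
2·[QCT] = 1/2, 2·[EGB] = -1
[QCT]:[EGB] = 1/2:-1 = -1/2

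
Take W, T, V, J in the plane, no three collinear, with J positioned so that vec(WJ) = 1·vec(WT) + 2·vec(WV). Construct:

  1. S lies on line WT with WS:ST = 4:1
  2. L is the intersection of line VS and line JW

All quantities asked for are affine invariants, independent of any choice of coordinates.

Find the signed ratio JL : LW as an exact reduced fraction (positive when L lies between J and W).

Set W = (0, 0), T = (1, 0), V = (0, 1), J = (1, 2); any affine frame gives the same invariant.
1. S lies on line WT with WS:ST = 4:1 ⇒ S = (4/5, 0)
2. L is the intersection of line VS and line JW ⇒ L = (4/13, 8/13)
L = J + t·(W−J) with t = 9/13, so JL:LW = t:(1−t) = 9/13:4/13

JL:LW = 9/4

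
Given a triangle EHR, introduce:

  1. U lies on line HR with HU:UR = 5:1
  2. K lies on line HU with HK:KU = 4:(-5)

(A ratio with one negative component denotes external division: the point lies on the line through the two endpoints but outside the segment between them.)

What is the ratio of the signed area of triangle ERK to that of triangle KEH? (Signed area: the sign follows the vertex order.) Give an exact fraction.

[ERK]:[KEH] = 13/10

Work in coordinates with E = (0, 0), H = (1, 0), R = (0, 1).
1. U lies on line HR with HU:UR = 5:1 ⇒ U = (1/6, 5/6)
2. K lies on line HU with HK:KU = 4:(-5) ⇒ K = (13/3, -10/3)
2·[ERK] = -13/3, 2·[KEH] = -10/3
[ERK]:[KEH] = -13/3:-10/3 = 13/10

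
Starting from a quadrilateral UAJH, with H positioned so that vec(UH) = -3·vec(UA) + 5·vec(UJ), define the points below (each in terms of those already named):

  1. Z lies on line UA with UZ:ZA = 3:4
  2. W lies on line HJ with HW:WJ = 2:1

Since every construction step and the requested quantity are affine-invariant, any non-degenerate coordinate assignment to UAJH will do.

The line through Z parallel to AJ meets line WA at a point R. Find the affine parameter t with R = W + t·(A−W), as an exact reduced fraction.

t = 19/7

Choose coordinates U = (0, 0), A = (1, 0), J = (0, 1), H = (-3, 5).
1. Z lies on line UA with UZ:ZA = 3:4 ⇒ Z = (3/7, 0)
2. W lies on line HJ with HW:WJ = 2:1 ⇒ W = (-1, 7/3)
through Z parallel to AJ: direction (-1, 1); meets WA at R = (31/7, -4)
R = W + t·(A−W) with t = 19/7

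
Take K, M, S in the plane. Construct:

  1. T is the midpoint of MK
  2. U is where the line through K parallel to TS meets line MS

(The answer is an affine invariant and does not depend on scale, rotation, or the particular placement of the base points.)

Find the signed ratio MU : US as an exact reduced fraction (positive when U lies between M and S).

Choose coordinates K = (0, 0), M = (1, 0), S = (0, 1).
1. T is the midpoint of MK ⇒ T = (1/2, 0)
2. U is where the line through K parallel to TS meets line MS ⇒ U = (-1, 2)
U = M + t·(S−M) with t = 2, so MU:US = t:(1−t) = 2:-1

MU:US = -2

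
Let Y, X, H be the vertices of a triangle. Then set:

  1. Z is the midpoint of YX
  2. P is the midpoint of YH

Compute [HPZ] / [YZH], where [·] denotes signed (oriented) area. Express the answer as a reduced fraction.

Choose coordinates Y = (0, 0), X = (1, 0), H = (0, 1).
1. Z is the midpoint of YX ⇒ Z = (1/2, 0)
2. P is the midpoint of YH ⇒ P = (0, 1/2)
2·[HPZ] = 1/4, 2·[YZH] = 1/2
[HPZ]:[YZH] = 1/4:1/2 = 1/2

[HPZ]:[YZH] = 1/2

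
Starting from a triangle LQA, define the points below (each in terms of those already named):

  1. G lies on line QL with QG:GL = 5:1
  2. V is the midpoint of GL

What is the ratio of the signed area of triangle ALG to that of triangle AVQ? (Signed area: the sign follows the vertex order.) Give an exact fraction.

Assign L = (0, 0), Q = (1, 0), A = (0, 1) — the answer is frame-independent, so this choice is without loss of generality.
1. G lies on line QL with QG:GL = 5:1 ⇒ G = (1/6, 0)
2. V is the midpoint of GL ⇒ V = (1/12, 0)
2·[ALG] = 1/6, 2·[AVQ] = 11/12
[ALG]:[AVQ] = 1/6:11/12 = 2/11

[ALG]:[AVQ] = 2/11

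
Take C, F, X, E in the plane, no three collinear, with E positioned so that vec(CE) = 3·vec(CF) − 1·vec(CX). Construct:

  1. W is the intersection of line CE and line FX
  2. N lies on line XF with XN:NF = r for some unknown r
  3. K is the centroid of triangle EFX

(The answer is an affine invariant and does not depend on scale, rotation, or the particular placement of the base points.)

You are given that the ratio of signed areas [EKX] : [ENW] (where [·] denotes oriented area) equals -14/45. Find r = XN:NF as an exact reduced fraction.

r = 3/4

Assign C = (0, 0), F = (1, 0), X = (0, 1), E = (3, -1) — the answer is frame-independent, so this choice is without loss of generality.
1. W is the intersection of line CE and line FX ⇒ W = (3/2, -1/2)
2. With XN:NF = r, write λ = r/(r+1) so N = X + λ·(F−X); N is affine-linear in λ
3. K is the centroid of triangle EFX ⇒ K = (4/3, 0)
Every point depending on N is an affine combination of N and λ-independent points, so each such coordinate is linear in λ; the λ² term in each signed area is a multiple of (F−X)×(F−X) = 0, so 2·[EKX] and 2·[ENW] are each linear in λ. Evaluating at λ=0 and λ=1:
  2·[EKX] = -1/3,   2·[ENW] = −λ + 3/2
So [EKX]:[ENW] = (-1/3) / (−λ + 3/2). Setting this equal to -14/45:
  -1/3 = -14/45·(−λ + 3/2)  ⇒  λ = 3/7
Then r = λ/(1−λ) = (3/7)/(4/7) = 3/4. Check: with r = 3/4, N = (3/7, 4/7) and [EKX]:[ENW] = -14/45 as required.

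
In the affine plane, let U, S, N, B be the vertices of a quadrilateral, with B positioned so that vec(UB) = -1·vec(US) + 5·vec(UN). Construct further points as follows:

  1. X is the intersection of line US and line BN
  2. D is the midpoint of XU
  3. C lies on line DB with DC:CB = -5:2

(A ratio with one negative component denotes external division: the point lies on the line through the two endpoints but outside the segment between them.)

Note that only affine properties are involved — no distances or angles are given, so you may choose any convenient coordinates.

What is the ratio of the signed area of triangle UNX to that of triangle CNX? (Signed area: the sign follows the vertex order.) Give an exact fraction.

Choose coordinates U = (0, 0), S = (1, 0), N = (0, 1), B = (-1, 5).
1. X is the intersection of line US and line BN ⇒ X = (1/4, 0)
2. D is the midpoint of XU ⇒ D = (1/8, 0)
3. C lies on line DB with DC:CB = -5:2 ⇒ C = (-7/4, 25/3)
2·[UNX] = -1/4, 2·[CNX] = 1/12
[UNX]:[CNX] = -1/4:1/12 = -3

[UNX]:[CNX] = -3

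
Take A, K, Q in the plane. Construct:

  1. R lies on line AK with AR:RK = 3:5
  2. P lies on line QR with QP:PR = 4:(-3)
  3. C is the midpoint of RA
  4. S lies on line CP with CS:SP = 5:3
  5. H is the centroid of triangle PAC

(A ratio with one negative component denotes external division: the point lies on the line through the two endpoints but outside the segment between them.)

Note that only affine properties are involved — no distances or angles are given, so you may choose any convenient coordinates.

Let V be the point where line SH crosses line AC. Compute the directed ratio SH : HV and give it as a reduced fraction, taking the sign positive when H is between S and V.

SH:HV = 7/8

Choose coordinates A = (0, 0), K = (1, 0), Q = (0, 1).
1. R lies on line AK with AR:RK = 3:5 ⇒ R = (3/8, 0)
2. P lies on line QR with QP:PR = 4:(-3) ⇒ P = (3/2, -3)
3. C is the midpoint of RA ⇒ C = (3/16, 0)
4. S lies on line CP with CS:SP = 5:3 ⇒ S = (129/128, -15/8)
5. H is the centroid of triangle PAC ⇒ H = (9/16, -1)
line SH meets AC at V = (3/56, 0)
H = S + t·(V−S) with t = 7/15, so SH:HV = 7/15:8/15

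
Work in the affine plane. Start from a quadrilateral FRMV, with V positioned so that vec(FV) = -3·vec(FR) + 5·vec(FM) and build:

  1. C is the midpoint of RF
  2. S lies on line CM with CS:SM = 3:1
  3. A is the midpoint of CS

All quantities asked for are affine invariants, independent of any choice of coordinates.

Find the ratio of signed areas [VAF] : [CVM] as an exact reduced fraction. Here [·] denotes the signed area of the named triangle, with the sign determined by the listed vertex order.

[VAF]:[CVM] = 43/16

Choose coordinates F = (0, 0), R = (1, 0), M = (0, 1), V = (-3, 5).
1. C is the midpoint of RF ⇒ C = (1/2, 0)
2. S lies on line CM with CS:SM = 3:1 ⇒ S = (1/8, 3/4)
3. A is the midpoint of CS ⇒ A = (5/16, 3/8)
2·[VAF] = -43/16, 2·[CVM] = -1
[VAF]:[CVM] = -43/16:-1 = 43/16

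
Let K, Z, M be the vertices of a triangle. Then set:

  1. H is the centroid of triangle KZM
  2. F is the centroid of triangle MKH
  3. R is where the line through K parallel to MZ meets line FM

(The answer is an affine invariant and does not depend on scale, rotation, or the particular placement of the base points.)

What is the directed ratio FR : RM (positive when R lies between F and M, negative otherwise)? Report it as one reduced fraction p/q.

FR:RM = -5/9

Assign K = (0, 0), Z = (1, 0), M = (0, 1) — the answer is frame-independent, so this choice is without loss of generality.
1. H is the centroid of triangle KZM ⇒ H = (1/3, 1/3)
2. F is the centroid of triangle MKH ⇒ F = (1/9, 4/9)
3. R is where the line through K parallel to MZ meets line FM ⇒ R = (1/4, -1/4)
R = F + t·(M−F) with t = -5/4, so FR:RM = t:(1−t) = -5/4:9/4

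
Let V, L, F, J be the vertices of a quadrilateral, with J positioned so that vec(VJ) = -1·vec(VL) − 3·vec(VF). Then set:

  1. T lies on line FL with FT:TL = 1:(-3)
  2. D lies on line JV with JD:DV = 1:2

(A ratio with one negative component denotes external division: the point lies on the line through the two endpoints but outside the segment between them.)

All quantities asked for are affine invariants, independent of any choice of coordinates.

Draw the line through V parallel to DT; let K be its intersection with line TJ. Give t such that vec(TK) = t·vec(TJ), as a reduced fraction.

t = -2

Assign V = (0, 0), L = (1, 0), F = (0, 1), J = (-1, -3) — the answer is frame-independent, so this choice is without loss of generality.
1. T lies on line FL with FT:TL = 1:(-3) ⇒ T = (-1/2, 3/2)
2. D lies on line JV with JD:DV = 1:2 ⇒ D = (-2/3, -2)
through V parallel to DT: direction (1/6, 7/2); meets TJ at K = (1/2, 21/2)
K = T + t·(J−T) with t = -2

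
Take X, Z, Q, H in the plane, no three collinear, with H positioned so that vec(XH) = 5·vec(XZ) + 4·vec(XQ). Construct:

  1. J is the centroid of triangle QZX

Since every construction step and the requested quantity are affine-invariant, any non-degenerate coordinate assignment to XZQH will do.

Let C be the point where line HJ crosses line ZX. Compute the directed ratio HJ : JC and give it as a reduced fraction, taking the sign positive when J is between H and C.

HJ:JC = 11

Assign X = (0, 0), Z = (1, 0), Q = (0, 1), H = (5, 4) — the answer is frame-independent, so this choice is without loss of generality.
1. J is the centroid of triangle QZX ⇒ J = (1/3, 1/3)
line HJ meets ZX at C = (-1/11, 0)
J = H + t·(C−H) with t = 11/12, so HJ:JC = 11/12:1/12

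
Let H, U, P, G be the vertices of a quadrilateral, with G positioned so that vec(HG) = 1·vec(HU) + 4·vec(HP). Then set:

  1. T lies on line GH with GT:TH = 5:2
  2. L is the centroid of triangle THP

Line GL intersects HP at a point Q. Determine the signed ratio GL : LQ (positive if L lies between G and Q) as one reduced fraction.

Choose coordinates H = (0, 0), U = (1, 0), P = (0, 1), G = (1, 4).
1. T lies on line GH with GT:TH = 5:2 ⇒ T = (2/7, 8/7)
2. L is the centroid of triangle THP ⇒ L = (2/21, 5/7)
line GL meets HP at Q = (0, 7/19)
L = G + t·(Q−G) with t = 19/21, so GL:LQ = 19/21:2/21

GL:LQ = 19/2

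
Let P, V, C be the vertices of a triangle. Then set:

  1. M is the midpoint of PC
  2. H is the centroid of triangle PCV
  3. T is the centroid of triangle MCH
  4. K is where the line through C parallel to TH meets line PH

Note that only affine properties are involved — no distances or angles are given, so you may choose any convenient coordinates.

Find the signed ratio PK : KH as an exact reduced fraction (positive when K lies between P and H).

Set P = (0, 0), V = (1, 0), C = (0, 1); any affine frame gives the same invariant.
1. M is the midpoint of PC ⇒ M = (0, 1/2)
2. H is the centroid of triangle PCV ⇒ H = (1/3, 1/3)
3. T is the centroid of triangle MCH ⇒ T = (1/9, 11/18)
4. K is where the line through C parallel to TH meets line PH ⇒ K = (4/9, 4/9)
K = P + t·(H−P) with t = 4/3, so PK:KH = t:(1−t) = 4/3:-1/3

PK:KH = -4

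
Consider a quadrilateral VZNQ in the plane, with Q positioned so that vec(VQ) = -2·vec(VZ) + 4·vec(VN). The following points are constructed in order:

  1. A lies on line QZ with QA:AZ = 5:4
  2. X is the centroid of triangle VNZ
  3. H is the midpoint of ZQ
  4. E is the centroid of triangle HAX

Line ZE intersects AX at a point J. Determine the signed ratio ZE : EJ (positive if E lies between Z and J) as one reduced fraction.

ZE:EJ = -25

Set V = (0, 0), Z = (1, 0), N = (0, 1), Q = (-2, 4); any affine frame gives the same invariant.
1. A lies on line QZ with QA:AZ = 5:4 ⇒ A = (-1/3, 16/9)
2. X is the centroid of triangle VNZ ⇒ X = (1/3, 1/3)
3. H is the midpoint of ZQ ⇒ H = (-1/2, 2)
4. E is the centroid of triangle HAX ⇒ E = (-1/6, 37/27)
line ZE meets AX at J = (-3/25, 296/225)
E = Z + t·(J−Z) with t = 25/24, so ZE:EJ = 25/24:-1/24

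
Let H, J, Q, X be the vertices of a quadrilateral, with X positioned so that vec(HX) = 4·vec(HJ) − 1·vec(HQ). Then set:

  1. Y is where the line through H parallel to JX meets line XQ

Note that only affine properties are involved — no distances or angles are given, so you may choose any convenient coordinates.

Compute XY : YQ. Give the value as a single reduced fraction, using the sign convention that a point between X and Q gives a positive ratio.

Work in coordinates with H = (0, 0), J = (1, 0), Q = (0, 1), X = (4, -1).
1. Y is where the line through H parallel to JX meets line XQ ⇒ Y = (6, -2)
Y = X + t·(Q−X) with t = -1/2, so XY:YQ = t:(1−t) = -1/2:3/2

XY:YQ = -1/3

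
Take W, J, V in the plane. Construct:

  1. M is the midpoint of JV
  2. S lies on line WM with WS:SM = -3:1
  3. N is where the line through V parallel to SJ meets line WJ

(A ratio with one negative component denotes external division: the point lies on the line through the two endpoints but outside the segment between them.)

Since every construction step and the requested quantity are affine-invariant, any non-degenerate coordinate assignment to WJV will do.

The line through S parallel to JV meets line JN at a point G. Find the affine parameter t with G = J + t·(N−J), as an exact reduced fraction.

t = -3/4

Choose coordinates W = (0, 0), J = (1, 0), V = (0, 1).
1. M is the midpoint of JV ⇒ M = (1/2, 1/2)
2. S lies on line WM with WS:SM = -3:1 ⇒ S = (3/4, 3/4)
3. N is where the line through V parallel to SJ meets line WJ ⇒ N = (1/3, 0)
through S parallel to JV: direction (-1, 1); meets JN at G = (3/2, 0)
G = J + t·(N−J) with t = -3/4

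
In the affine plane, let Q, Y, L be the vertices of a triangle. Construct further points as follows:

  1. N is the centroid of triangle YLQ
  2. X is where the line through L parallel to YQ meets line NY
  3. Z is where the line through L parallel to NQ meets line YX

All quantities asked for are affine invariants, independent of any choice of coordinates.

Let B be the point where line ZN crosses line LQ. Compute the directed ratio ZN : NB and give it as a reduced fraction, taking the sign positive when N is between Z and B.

ZN:NB = -2

Assign Q = (0, 0), Y = (1, 0), L = (0, 1) — the answer is frame-independent, so this choice is without loss of generality.
1. N is the centroid of triangle YLQ ⇒ N = (1/3, 1/3)
2. X is where the line through L parallel to YQ meets line NY ⇒ X = (-1, 1)
3. Z is where the line through L parallel to NQ meets line YX ⇒ Z = (-1/3, 2/3)
line ZN meets LQ at B = (0, 1/2)
N = Z + t·(B−Z) with t = 2, so ZN:NB = 2:-1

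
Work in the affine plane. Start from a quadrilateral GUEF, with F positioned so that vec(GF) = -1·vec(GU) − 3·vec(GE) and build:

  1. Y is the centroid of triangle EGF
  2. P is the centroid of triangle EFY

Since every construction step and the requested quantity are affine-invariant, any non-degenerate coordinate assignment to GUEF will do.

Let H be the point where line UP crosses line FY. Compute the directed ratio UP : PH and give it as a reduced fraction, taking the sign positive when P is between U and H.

Work in coordinates with G = (0, 0), U = (1, 0), E = (0, 1), F = (-1, -3).
1. Y is the centroid of triangle EGF ⇒ Y = (-1/3, -2/3)
2. P is the centroid of triangle EFY ⇒ P = (-4/9, -8/9)
line UP meets FY at H = (-29/75, -64/75)
P = U + t·(H−U) with t = 25/24, so UP:PH = 25/24:-1/24

UP:PH = -25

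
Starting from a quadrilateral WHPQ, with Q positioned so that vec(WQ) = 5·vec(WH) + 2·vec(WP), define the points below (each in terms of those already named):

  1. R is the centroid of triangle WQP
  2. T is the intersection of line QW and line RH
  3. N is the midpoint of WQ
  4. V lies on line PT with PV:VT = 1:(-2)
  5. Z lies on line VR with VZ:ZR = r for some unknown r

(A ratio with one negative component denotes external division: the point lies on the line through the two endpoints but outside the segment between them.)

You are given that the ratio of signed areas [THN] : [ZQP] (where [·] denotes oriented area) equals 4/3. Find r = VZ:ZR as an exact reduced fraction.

Assign W = (0, 0), H = (1, 0), P = (0, 1), Q = (5, 2) — the answer is frame-independent, so this choice is without loss of generality.
1. R is the centroid of triangle WQP ⇒ R = (5/3, 1)
2. T is the intersection of line QW and line RH ⇒ T = (15/11, 6/11)
3. N is the midpoint of WQ ⇒ N = (5/2, 1)
4. V lies on line PT with PV:VT = 1:(-2) ⇒ V = (-15/11, 16/11)
5. With VZ:ZR = r, write λ = r/(r+1) so Z = V + λ·(R−V); Z is affine-linear in λ
Every point depending on Z is an affine combination of Z and λ-independent points, so each such coordinate is linear in λ; the λ² term in each signed area is a multiple of (R−V)×(R−V) = 0, so 2·[THN] and 2·[ZQP] are each linear in λ. Evaluating at λ=0 and λ=1:
  2·[THN] = 5/11,   2·[ZQP] = 175/33·λ − 40/11
So [THN]:[ZQP] = (5/11) / (175/33·λ − 40/11). Setting this equal to 4/3:
  5/11 = 4/3·(175/33·λ − 40/11)  ⇒  λ = 3/4
Then r = λ/(1−λ) = (3/4)/(1/4) = 3. Check: with r = 3, Z = (10/11, 49/44) and [THN]:[ZQP] = 4/3 as required.

r = 3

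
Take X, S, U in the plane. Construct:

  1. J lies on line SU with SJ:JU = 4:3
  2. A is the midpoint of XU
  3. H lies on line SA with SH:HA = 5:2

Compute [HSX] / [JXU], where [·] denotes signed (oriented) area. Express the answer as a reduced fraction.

[HSX]:[JXU] = 5/6

Set X = (0, 0), S = (1, 0), U = (0, 1); any affine frame gives the same invariant.
1. J lies on line SU with SJ:JU = 4:3 ⇒ J = (3/7, 4/7)
2. A is the midpoint of XU ⇒ A = (0, 1/2)
3. H lies on line SA with SH:HA = 5:2 ⇒ H = (2/7, 5/14)
2·[HSX] = -5/14, 2·[JXU] = -3/7
[HSX]:[JXU] = -5/14:-3/7 = 5/6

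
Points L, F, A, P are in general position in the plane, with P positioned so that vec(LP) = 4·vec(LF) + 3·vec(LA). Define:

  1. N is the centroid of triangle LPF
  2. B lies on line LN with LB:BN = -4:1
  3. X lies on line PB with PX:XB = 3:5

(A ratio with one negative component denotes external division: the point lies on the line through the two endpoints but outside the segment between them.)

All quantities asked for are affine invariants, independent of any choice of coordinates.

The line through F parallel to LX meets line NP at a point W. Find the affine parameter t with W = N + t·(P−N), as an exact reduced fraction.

t = -14/9

Assign L = (0, 0), F = (1, 0), A = (0, 1), P = (4, 3) — the answer is frame-independent, so this choice is without loss of generality.
1. N is the centroid of triangle LPF ⇒ N = (5/3, 1)
2. B lies on line LN with LB:BN = -4:1 ⇒ B = (20/9, 4/3)
3. X lies on line PB with PX:XB = 3:5 ⇒ X = (10/3, 19/8)
through F parallel to LX: direction (10/3, 19/8); meets NP at W = (-53/27, -19/9)
W = N + t·(P−N) with t = -14/9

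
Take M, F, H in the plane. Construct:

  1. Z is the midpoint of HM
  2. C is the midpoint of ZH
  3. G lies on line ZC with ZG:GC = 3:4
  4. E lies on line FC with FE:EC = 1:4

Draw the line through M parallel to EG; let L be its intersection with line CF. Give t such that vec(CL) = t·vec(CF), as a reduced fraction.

t = 21/5

Set M = (0, 0), F = (1, 0), H = (0, 1); any affine frame gives the same invariant.
1. Z is the midpoint of HM ⇒ Z = (0, 1/2)
2. C is the midpoint of ZH ⇒ C = (0, 3/4)
3. G lies on line ZC with ZG:GC = 3:4 ⇒ G = (0, 17/28)
4. E lies on line FC with FE:EC = 1:4 ⇒ E = (4/5, 3/20)
through M parallel to EG: direction (-4/5, 16/35); meets CF at L = (21/5, -12/5)
L = C + t·(F−C) with t = 21/5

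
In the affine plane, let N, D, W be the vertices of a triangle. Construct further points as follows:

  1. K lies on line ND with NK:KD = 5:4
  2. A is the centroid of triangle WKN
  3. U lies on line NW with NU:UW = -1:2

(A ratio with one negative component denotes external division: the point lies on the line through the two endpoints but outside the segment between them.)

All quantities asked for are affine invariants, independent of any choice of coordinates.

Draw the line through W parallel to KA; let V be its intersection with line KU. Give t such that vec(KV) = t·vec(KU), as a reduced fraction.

Set N = (0, 0), D = (1, 0), W = (0, 1); any affine frame gives the same invariant.
1. K lies on line ND with NK:KD = 5:4 ⇒ K = (5/9, 0)
2. A is the centroid of triangle WKN ⇒ A = (5/27, 1/3)
3. U lies on line NW with NU:UW = -1:2 ⇒ U = (0, -1)
through W parallel to KA: direction (-10/27, 1/3); meets KU at V = (20/27, 1/3)
V = K + t·(U−K) with t = -1/3

t = -1/3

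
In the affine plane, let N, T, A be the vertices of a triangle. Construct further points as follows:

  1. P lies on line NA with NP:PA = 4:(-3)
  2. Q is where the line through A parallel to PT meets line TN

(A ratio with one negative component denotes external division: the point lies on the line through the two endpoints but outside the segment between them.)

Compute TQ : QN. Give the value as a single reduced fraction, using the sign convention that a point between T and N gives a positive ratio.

Work in coordinates with N = (0, 0), T = (1, 0), A = (0, 1).
1. P lies on line NA with NP:PA = 4:(-3) ⇒ P = (0, 4)
2. Q is where the line through A parallel to PT meets line TN ⇒ Q = (1/4, 0)
Q = T + t·(N−T) with t = 3/4, so TQ:QN = t:(1−t) = 3/4:1/4

TQ:QN = 3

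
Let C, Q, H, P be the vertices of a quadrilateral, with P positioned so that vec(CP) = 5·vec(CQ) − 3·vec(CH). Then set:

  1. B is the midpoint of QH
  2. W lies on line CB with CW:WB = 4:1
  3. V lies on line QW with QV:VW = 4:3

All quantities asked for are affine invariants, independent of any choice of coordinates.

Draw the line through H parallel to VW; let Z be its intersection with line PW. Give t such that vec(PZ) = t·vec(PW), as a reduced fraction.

t = 2

Assign C = (0, 0), Q = (1, 0), H = (0, 1), P = (5, -3) — the answer is frame-independent, so this choice is without loss of generality.
1. B is the midpoint of QH ⇒ B = (1/2, 1/2)
2. W lies on line CB with CW:WB = 4:1 ⇒ W = (2/5, 2/5)
3. V lies on line QW with QV:VW = 4:3 ⇒ V = (23/35, 8/35)
through H parallel to VW: direction (-9/35, 6/35); meets PW at Z = (-21/5, 19/5)
Z = P + t·(W−P) with t = 2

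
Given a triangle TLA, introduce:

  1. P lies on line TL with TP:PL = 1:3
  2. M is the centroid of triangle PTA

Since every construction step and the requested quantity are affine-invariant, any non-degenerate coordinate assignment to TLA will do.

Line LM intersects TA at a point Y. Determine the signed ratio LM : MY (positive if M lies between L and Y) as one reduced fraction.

Assign T = (0, 0), L = (1, 0), A = (0, 1) — the answer is frame-independent, so this choice is without loss of generality.
1. P lies on line TL with TP:PL = 1:3 ⇒ P = (1/4, 0)
2. M is the centroid of triangle PTA ⇒ M = (1/12, 1/3)
line LM meets TA at Y = (0, 4/11)
M = L + t·(Y−L) with t = 11/12, so LM:MY = 11/12:1/12

LM:MY = 11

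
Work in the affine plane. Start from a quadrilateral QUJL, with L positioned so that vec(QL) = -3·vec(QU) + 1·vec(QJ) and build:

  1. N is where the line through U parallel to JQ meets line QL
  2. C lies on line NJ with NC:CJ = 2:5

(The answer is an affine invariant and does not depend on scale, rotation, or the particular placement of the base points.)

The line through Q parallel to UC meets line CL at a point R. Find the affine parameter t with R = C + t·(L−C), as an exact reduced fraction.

t = -1/2

Assign Q = (0, 0), U = (1, 0), J = (0, 1), L = (-3, 1) — the answer is frame-independent, so this choice is without loss of generality.
1. N is where the line through U parallel to JQ meets line QL ⇒ N = (1, -1/3)
2. C lies on line NJ with NC:CJ = 2:5 ⇒ C = (5/7, 1/21)
through Q parallel to UC: direction (-2/7, 1/21); meets CL at R = (18/7, -3/7)
R = C + t·(L−C) with t = -1/2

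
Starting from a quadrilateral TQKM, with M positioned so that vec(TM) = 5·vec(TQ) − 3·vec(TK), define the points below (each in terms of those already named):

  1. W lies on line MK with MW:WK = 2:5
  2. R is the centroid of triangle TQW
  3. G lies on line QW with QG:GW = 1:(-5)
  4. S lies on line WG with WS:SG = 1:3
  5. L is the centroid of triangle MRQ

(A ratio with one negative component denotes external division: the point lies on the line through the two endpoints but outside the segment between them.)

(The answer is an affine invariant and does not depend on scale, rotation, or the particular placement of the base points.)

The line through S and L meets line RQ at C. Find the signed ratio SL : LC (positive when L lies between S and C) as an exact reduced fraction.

Assign T = (0, 0), Q = (1, 0), K = (0, 1), M = (5, -3) — the answer is frame-independent, so this choice is without loss of generality.
1. W lies on line MK with MW:WK = 2:5 ⇒ W = (25/7, -13/7)
2. R is the centroid of triangle TQW ⇒ R = (32/21, -13/21)
3. G lies on line QW with QG:GW = 1:(-5) ⇒ G = (5/14, 13/28)
4. S lies on line WG with WS:SG = 1:3 ⇒ S = (155/56, -143/112)
5. L is the centroid of triangle MRQ ⇒ L = (158/63, -76/63)
line SL meets RQ at C = (4924/2625, -2717/2625)
L = S + t·(C−S) with t = 125/429, so SL:LC = 125/429:304/429

SL:LC = 125/304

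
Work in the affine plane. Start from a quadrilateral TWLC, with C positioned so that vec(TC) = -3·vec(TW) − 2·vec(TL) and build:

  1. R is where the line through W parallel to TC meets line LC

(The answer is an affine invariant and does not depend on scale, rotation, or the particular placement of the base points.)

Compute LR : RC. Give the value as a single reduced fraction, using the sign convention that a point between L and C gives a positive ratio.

Work in coordinates with T = (0, 0), W = (1, 0), L = (0, 1), C = (-3, -2).
1. R is where the line through W parallel to TC meets line LC ⇒ R = (-5, -4)
R = L + t·(C−L) with t = 5/3, so LR:RC = t:(1−t) = 5/3:-2/3

LR:RC = -5/2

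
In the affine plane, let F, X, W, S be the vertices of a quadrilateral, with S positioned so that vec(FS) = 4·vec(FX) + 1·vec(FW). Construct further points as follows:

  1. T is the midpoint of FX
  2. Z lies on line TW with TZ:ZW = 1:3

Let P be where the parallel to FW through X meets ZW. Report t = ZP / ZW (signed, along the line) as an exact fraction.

Choose coordinates F = (0, 0), X = (1, 0), W = (0, 1), S = (4, 1).
1. T is the midpoint of FX ⇒ T = (1/2, 0)
2. Z lies on line TW with TZ:ZW = 1:3 ⇒ Z = (3/8, 1/4)
through X parallel to FW: direction (0, 1); meets ZW at P = (1, -1)
P = Z + t·(W−Z) with t = -5/3

t = -5/3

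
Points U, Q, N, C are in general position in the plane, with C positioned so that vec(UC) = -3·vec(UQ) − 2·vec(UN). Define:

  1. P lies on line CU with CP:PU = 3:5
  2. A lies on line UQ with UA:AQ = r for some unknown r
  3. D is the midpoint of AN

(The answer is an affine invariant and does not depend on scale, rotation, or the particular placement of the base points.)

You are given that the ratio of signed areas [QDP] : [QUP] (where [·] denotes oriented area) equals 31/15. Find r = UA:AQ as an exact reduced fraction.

Choose coordinates U = (0, 0), Q = (1, 0), N = (0, 1), C = (-3, -2).
1. P lies on line CU with CP:PU = 3:5 ⇒ P = (-15/8, -5/4)
2. With UA:AQ = r, write λ = r/(r+1) so A = U + λ·(Q−U); A is affine-linear in λ
3. D is the midpoint of AN ⇒ D is an affine combination of earlier points and hence also affine-linear in λ
Every point depending on A is an affine combination of A and λ-independent points, so each such coordinate is linear in λ; the λ² term in each signed area is a multiple of (Q−U)×(Q−U) = 0, so 2·[QDP] and 2·[QUP] are each linear in λ. Evaluating at λ=0 and λ=1:
  2·[QDP] = -5/8·λ + 43/16,   2·[QUP] = 5/4
So [QDP]:[QUP] = (-5/8·λ + 43/16) / (5/4). Setting this equal to 31/15:
  -5/8·λ + 43/16 = 31/15·(5/4)  ⇒  λ = 1/6
Then r = λ/(1−λ) = (1/6)/(5/6) = 1/5. Check: with r = 1/5, A = (1/6, 0) and [QDP]:[QUP] = 31/15 as required.

r = 1/5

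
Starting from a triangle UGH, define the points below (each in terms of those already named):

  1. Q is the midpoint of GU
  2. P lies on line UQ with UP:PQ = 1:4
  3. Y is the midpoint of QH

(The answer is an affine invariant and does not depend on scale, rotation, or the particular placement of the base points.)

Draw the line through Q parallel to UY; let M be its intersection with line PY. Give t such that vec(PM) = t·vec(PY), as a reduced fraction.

t = -4

Work in coordinates with U = (0, 0), G = (1, 0), H = (0, 1).
1. Q is the midpoint of GU ⇒ Q = (1/2, 0)
2. P lies on line UQ with UP:PQ = 1:4 ⇒ P = (1/10, 0)
3. Y is the midpoint of QH ⇒ Y = (1/4, 1/2)
through Q parallel to UY: direction (1/4, 1/2); meets PY at M = (-1/2, -2)
M = P + t·(Y−P) with t = -4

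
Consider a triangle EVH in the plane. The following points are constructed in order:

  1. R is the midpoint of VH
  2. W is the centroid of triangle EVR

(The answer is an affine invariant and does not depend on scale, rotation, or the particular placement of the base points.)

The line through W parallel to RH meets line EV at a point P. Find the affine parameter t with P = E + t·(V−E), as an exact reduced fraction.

t = 2/3

Choose coordinates E = (0, 0), V = (1, 0), H = (0, 1).
1. R is the midpoint of VH ⇒ R = (1/2, 1/2)
2. W is the centroid of triangle EVR ⇒ W = (1/2, 1/6)
through W parallel to RH: direction (-1/2, 1/2); meets EV at P = (2/3, 0)
P = E + t·(V−E) with t = 2/3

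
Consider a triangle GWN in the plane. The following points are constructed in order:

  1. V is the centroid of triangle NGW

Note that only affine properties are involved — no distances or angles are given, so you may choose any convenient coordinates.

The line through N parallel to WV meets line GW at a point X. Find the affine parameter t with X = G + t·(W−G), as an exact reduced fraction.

t = 2

Choose coordinates G = (0, 0), W = (1, 0), N = (0, 1).
1. V is the centroid of triangle NGW ⇒ V = (1/3, 1/3)
through N parallel to WV: direction (-2/3, 1/3); meets GW at X = (2, 0)
X = G + t·(W−G) with t = 2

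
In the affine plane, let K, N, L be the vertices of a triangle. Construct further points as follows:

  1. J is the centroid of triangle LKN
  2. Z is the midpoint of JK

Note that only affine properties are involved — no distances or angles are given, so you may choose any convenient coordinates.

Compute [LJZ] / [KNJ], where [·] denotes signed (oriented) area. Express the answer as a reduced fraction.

Set K = (0, 0), N = (1, 0), L = (0, 1); any affine frame gives the same invariant.
1. J is the centroid of triangle LKN ⇒ J = (1/3, 1/3)
2. Z is the midpoint of JK ⇒ Z = (1/6, 1/6)
2·[LJZ] = -1/6, 2·[KNJ] = 1/3
[LJZ]:[KNJ] = -1/6:1/3 = -1/2

[LJZ]:[KNJ] = -1/2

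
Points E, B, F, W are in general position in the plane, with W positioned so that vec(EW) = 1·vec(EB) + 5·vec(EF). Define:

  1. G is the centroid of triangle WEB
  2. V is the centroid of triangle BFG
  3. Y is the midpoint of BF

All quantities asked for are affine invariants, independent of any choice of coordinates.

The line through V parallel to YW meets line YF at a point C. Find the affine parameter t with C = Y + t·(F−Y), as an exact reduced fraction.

Set E = (0, 0), B = (1, 0), F = (0, 1), W = (1, 5); any affine frame gives the same invariant.
1. G is the centroid of triangle WEB ⇒ G = (2/3, 5/3)
2. V is the centroid of triangle BFG ⇒ V = (5/9, 8/9)
3. Y is the midpoint of BF ⇒ Y = (1/2, 1/2)
through V parallel to YW: direction (1/2, 9/2); meets YF at C = (23/45, 22/45)
C = Y + t·(F−Y) with t = -1/45

t = -1/45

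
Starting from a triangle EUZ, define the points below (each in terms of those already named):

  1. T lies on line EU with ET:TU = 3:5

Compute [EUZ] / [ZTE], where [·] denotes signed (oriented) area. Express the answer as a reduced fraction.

Choose coordinates E = (0, 0), U = (1, 0), Z = (0, 1).
1. T lies on line EU with ET:TU = 3:5 ⇒ T = (3/8, 0)
2·[EUZ] = 1, 2·[ZTE] = -3/8
[EUZ]:[ZTE] = 1:-3/8 = -8/3

[EUZ]:[ZTE] = -8/3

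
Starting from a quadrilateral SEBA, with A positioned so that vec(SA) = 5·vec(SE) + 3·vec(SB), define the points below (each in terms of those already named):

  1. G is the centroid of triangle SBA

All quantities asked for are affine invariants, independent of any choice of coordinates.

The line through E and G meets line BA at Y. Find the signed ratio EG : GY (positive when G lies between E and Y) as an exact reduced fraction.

EG:GY = 16/5

Set S = (0, 0), E = (1, 0), B = (0, 1), A = (5, 3); any affine frame gives the same invariant.
1. G is the centroid of triangle SBA ⇒ G = (5/3, 4/3)
line EG meets BA at Y = (15/8, 7/4)
G = E + t·(Y−E) with t = 16/21, so EG:GY = 16/21:5/21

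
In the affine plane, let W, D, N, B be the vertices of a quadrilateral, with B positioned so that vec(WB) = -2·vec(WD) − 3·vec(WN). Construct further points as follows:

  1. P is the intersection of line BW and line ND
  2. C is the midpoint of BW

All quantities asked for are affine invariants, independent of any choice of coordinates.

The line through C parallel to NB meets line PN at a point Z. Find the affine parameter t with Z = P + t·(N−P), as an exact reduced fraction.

t = 7/12

Assign W = (0, 0), D = (1, 0), N = (0, 1), B = (-2, -3) — the answer is frame-independent, so this choice is without loss of generality.
1. P is the intersection of line BW and line ND ⇒ P = (2/5, 3/5)
2. C is the midpoint of BW ⇒ C = (-1, -3/2)
through C parallel to NB: direction (-2, -4); meets PN at Z = (1/6, 5/6)
Z = P + t·(N−P) with t = 7/12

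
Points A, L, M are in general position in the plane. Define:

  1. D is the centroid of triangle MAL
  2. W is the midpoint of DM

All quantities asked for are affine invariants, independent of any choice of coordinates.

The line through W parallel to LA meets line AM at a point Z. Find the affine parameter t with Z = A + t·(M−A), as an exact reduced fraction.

Assign A = (0, 0), L = (1, 0), M = (0, 1) — the answer is frame-independent, so this choice is without loss of generality.
1. D is the centroid of triangle MAL ⇒ D = (1/3, 1/3)
2. W is the midpoint of DM ⇒ W = (1/6, 2/3)
through W parallel to LA: direction (-1, 0); meets AM at Z = (0, 2/3)
Z = A + t·(M−A) with t = 2/3

t = 2/3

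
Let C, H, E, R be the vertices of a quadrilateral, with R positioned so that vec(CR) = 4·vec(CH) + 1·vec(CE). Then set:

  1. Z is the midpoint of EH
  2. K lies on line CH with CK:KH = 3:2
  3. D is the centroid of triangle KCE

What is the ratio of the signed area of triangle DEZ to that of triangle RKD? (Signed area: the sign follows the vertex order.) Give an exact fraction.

[DEZ]:[RKD] = 7/46

Assign C = (0, 0), H = (1, 0), E = (0, 1), R = (4, 1) — the answer is frame-independent, so this choice is without loss of generality.
1. Z is the midpoint of EH ⇒ Z = (1/2, 1/2)
2. K lies on line CH with CK:KH = 3:2 ⇒ K = (3/5, 0)
3. D is the centroid of triangle KCE ⇒ D = (1/5, 1/3)
2·[DEZ] = -7/30, 2·[RKD] = -23/15
[DEZ]:[RKD] = -7/30:-23/15 = 7/46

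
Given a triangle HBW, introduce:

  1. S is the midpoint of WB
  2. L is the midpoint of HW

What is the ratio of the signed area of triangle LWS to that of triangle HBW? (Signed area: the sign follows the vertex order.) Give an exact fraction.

[LWS]:[HBW] = -1/4

Set H = (0, 0), B = (1, 0), W = (0, 1); any affine frame gives the same invariant.
1. S is the midpoint of WB ⇒ S = (1/2, 1/2)
2. L is the midpoint of HW ⇒ L = (0, 1/2)
2·[LWS] = -1/4, 2·[HBW] = 1
[LWS]:[HBW] = -1/4:1 = -1/4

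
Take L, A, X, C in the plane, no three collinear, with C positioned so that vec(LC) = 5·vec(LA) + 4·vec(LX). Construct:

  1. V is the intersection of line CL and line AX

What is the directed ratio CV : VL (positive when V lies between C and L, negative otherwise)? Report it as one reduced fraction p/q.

Assign L = (0, 0), A = (1, 0), X = (0, 1), C = (5, 4) — the answer is frame-independent, so this choice is without loss of generality.
1. V is the intersection of line CL and line AX ⇒ V = (5/9, 4/9)
V = C + t·(L−C) with t = 8/9, so CV:VL = t:(1−t) = 8/9:1/9

CV:VL = 8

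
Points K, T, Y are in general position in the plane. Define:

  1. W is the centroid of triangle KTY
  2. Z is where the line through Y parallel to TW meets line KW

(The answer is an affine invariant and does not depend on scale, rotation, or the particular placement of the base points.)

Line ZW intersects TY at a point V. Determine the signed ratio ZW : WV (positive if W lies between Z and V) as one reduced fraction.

Set K = (0, 0), T = (1, 0), Y = (0, 1); any affine frame gives the same invariant.
1. W is the centroid of triangle KTY ⇒ W = (1/3, 1/3)
2. Z is where the line through Y parallel to TW meets line KW ⇒ Z = (2/3, 2/3)
line ZW meets TY at V = (1/2, 1/2)
W = Z + t·(V−Z) with t = 2, so ZW:WV = 2:-1

ZW:WV = -2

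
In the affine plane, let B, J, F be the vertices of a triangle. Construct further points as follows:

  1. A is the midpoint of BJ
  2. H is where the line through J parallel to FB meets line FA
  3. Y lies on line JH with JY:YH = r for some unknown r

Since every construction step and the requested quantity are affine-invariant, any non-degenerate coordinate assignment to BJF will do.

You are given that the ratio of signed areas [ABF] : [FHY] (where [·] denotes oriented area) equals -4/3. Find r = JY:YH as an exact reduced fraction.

r = 5/3

Work in coordinates with B = (0, 0), J = (1, 0), F = (0, 1).
1. A is the midpoint of BJ ⇒ A = (1/2, 0)
2. H is where the line through J parallel to FB meets line FA ⇒ H = (1, -1)
3. With JY:YH = r, write λ = r/(r+1) so Y = J + λ·(H−J); Y is affine-linear in λ
Every point depending on Y is an affine combination of Y and λ-independent points, so each such coordinate is linear in λ; the λ² term in each signed area is a multiple of (H−J)×(H−J) = 0, so 2·[ABF] and 2·[FHY] are each linear in λ. Evaluating at λ=0 and λ=1:
  2·[ABF] = -1/2,   2·[FHY] = −λ + 1
So [ABF]:[FHY] = (-1/2) / (−λ + 1). Setting this equal to -4/3:
  -1/2 = -4/3·(−λ + 1)  ⇒  λ = 5/8
Then r = λ/(1−λ) = (5/8)/(3/8) = 5/3. Check: with r = 5/3, Y = (1, -5/8) and [ABF]:[FHY] = -4/3 as required.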